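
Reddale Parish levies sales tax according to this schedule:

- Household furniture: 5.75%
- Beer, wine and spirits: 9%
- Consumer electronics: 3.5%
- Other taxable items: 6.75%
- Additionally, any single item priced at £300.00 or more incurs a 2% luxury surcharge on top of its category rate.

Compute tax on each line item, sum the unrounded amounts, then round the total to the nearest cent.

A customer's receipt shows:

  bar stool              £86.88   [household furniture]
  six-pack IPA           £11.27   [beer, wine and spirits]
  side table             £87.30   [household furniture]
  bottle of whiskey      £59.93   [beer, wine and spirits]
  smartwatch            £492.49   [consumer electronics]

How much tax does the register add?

£43.51

Bar stool £86.88: household furniture → 5.75% → £4.9956
Six-pack IPA £11.27: beer, wine and spirits → 9% → £1.0143
Side table £87.30: household furniture → 5.75% → £5.01975
Bottle of whiskey £59.93: beer, wine and spirits → 9% → £5.3937
Smartwatch £492.49: consumer electronics → 3.5% + 2% surcharge = 5.5% → £27.08695
Unrounded tax sum = £43.5103 → £43.51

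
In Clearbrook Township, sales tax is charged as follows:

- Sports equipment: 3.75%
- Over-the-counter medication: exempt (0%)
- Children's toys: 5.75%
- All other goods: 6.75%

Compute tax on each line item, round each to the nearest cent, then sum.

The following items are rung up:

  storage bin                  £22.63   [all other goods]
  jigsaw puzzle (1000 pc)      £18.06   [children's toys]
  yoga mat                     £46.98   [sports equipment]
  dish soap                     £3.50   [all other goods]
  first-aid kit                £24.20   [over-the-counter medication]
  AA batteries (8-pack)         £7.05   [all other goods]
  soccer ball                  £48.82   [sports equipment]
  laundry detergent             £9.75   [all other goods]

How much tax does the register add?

Storage bin £22.63: all other goods → 6.75% → £1.53
Jigsaw puzzle (1000 pc) £18.06: children's toys → 5.75% → £1.04
Yoga mat £46.98: sports equipment → 3.75% → £1.76
Dish soap £3.50: all other goods → 6.75% → £0.24
First-aid kit £24.20: over-the-counter medication → 0% → £0.00
AA batteries (8-pack) £7.05: all other goods → 6.75% → £0.48
Soccer ball £48.82: sports equipment → 3.75% → £1.83
Laundry detergent £9.75: all other goods → 6.75% → £0.66
Total tax = £1.53 + £1.04 + £1.76 + £0.24 + £0.48 + £1.83 + £0.66 = £7.54

£7.54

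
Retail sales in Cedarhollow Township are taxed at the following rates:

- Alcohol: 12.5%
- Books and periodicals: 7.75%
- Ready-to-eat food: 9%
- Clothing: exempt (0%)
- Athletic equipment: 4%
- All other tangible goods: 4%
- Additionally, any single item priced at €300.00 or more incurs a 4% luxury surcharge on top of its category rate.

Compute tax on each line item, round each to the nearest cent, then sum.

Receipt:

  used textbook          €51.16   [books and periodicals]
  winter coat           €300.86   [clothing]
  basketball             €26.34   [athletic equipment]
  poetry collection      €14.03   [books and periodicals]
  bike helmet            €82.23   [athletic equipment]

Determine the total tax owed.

€21.42

Used textbook €51.16: books and periodicals → 7.75% → €3.96
Winter coat €300.86: clothing → 0% + 4% surcharge = 4% → €12.03
Basketball €26.34: athletic equipment → 4% → €1.05
Poetry collection €14.03: books and periodicals → 7.75% → €1.09
Bike helmet €82.23: athletic equipment → 4% → €3.29
Total tax = €3.96 + €12.03 + €1.05 + €1.09 + €3.29 = €21.42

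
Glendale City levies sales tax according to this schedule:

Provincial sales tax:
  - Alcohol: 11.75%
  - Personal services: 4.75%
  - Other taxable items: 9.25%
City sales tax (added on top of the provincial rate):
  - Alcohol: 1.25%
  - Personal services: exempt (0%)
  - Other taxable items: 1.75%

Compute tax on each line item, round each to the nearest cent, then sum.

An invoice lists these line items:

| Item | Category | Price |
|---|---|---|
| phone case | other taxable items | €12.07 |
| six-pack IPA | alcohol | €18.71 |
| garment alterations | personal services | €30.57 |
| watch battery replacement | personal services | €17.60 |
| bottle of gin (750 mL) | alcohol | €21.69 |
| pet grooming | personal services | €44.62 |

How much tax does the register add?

€10.99

Phone case €12.07: other taxable items → 9.25% + 1.75% city = 11% → €1.33
Six-pack IPA €18.71: alcohol → 11.75% + 1.25% city = 13% → €2.43
Garment alterations €30.57: personal services → 4.75% + 0% city = 4.75% → €1.45
Watch battery replacement €17.60: personal services → 4.75% + 0% city = 4.75% → €0.84
Bottle of gin (750 mL) €21.69: alcohol → 11.75% + 1.25% city = 13% → €2.82
Pet grooming €44.62: personal services → 4.75% + 0% city = 4.75% → €2.12
Total tax = €1.33 + €2.43 + €1.45 + €0.84 + €2.82 + €2.12 = €10.99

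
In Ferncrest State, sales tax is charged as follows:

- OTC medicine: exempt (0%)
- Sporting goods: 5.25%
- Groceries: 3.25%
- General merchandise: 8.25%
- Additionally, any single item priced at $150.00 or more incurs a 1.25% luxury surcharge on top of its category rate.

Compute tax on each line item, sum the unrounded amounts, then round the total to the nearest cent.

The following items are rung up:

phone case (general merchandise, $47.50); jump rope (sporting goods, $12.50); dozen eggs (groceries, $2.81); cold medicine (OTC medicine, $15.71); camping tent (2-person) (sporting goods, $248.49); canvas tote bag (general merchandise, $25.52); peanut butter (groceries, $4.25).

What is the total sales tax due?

Phone case $47.50: general merchandise → 8.25% → $3.91875
Jump rope $12.50: sporting goods → 5.25% → $0.65625
Dozen eggs $2.81: groceries → 3.25% → $0.091325
Cold medicine $15.71: OTC medicine → 0% → $0.00
Camping tent (2-person) $248.49: sporting goods → 5.25% + 1.25% surcharge = 6.5% → $16.15185
Canvas tote bag $25.52: general merchandise → 8.25% → $2.1054
Peanut butter $4.25: groceries → 3.25% → $0.138125
Unrounded tax sum = $23.0617 → $23.06

$23.06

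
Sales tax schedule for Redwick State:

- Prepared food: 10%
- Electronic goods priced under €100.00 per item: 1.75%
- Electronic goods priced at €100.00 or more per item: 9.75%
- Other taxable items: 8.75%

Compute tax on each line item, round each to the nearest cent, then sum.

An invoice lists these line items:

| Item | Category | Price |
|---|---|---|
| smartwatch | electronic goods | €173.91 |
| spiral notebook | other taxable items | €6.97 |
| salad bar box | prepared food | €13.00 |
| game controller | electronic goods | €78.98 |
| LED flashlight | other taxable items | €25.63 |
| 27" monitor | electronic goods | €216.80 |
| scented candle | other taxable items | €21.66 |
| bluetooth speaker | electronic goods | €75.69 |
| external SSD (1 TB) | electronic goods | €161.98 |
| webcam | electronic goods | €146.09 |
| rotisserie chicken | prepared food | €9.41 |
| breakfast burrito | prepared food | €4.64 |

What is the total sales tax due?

€78.28

Smartwatch €173.91: electronic goods, €100.00 or more → 9.75% → €16.96
Spiral notebook €6.97: other taxable items → 8.75% → €0.61
Salad bar box €13.00: prepared food → 10% → €1.30
Game controller €78.98: electronic goods, under €100.00 → 1.75% → €1.38
LED flashlight €25.63: other taxable items → 8.75% → €2.24
27" monitor €216.80: electronic goods, €100.00 or more → 9.75% → €21.14
Scented candle €21.66: other taxable items → 8.75% → €1.90
Bluetooth speaker €75.69: electronic goods, under €100.00 → 1.75% → €1.32
External SSD (1 TB) €161.98: electronic goods, €100.00 or more → 9.75% → €15.79
Webcam €146.09: electronic goods, €100.00 or more → 9.75% → €14.24
Rotisserie chicken €9.41: prepared food → 10% → €0.94
Breakfast burrito €4.64: prepared food → 10% → €0.46
Total tax = €16.96 + €0.61 + €1.30 + €1.38 + €2.24 + €21.14 + €1.90 + €1.32 + €15.79 + €14.24 + €0.94 + €0.46 = €78.28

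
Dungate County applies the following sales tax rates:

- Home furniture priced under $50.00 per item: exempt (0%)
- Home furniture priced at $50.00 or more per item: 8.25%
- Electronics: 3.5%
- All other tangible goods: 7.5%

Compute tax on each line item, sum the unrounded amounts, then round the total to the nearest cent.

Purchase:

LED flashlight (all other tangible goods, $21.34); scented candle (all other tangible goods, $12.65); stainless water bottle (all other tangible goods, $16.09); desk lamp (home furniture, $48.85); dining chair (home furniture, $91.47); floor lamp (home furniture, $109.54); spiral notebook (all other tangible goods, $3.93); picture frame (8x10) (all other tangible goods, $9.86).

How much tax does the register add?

LED flashlight $21.34: all other tangible goods → 7.5% → $1.6005
Scented candle $12.65: all other tangible goods → 7.5% → $0.94875
Stainless water bottle $16.09: all other tangible goods → 7.5% → $1.20675
Desk lamp $48.85: home furniture, under $50.00 → 0% → $0.00
Dining chair $91.47: home furniture, $50.00 or more → 8.25% → $7.546275
Floor lamp $109.54: home furniture, $50.00 or more → 8.25% → $9.03705
Spiral notebook $3.93: all other tangible goods → 7.5% → $0.29475
Picture frame (8x10) $9.86: all other tangible goods → 7.5% → $0.7395
Unrounded tax sum = $21.373575 → $21.37

$21.37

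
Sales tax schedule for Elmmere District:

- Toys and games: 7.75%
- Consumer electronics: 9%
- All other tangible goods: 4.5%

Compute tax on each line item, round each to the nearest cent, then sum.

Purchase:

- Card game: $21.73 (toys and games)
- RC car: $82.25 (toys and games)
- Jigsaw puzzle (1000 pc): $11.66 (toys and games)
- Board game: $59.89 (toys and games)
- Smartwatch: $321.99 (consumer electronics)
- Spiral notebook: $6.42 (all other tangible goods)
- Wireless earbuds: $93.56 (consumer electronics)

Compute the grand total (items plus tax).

Card game $21.73: toys and games → 7.75% → $1.68
RC car $82.25: toys and games → 7.75% → $6.37
Jigsaw puzzle (1000 pc) $11.66: toys and games → 7.75% → $0.90
Board game $59.89: toys and games → 7.75% → $4.64
Smartwatch $321.99: consumer electronics → 9% → $28.98
Spiral notebook $6.42: all other tangible goods → 4.5% → $0.29
Wireless earbuds $93.56: consumer electronics → 9% → $8.42
Subtotal = $597.50; tax = $51.28; total due = $648.78

$648.78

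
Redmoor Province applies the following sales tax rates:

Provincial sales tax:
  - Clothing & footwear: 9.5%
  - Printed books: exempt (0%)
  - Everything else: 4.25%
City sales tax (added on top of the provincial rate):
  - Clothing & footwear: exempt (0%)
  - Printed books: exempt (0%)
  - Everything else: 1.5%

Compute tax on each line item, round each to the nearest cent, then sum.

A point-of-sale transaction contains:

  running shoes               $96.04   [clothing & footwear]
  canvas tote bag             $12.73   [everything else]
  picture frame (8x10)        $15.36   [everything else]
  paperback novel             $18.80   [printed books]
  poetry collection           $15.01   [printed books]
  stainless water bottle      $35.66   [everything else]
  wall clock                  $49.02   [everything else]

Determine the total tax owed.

Running shoes $96.04: clothing & footwear → 9.5% + 0% city = 9.5% → $9.12
Canvas tote bag $12.73: everything else → 4.25% + 1.5% city = 5.75% → $0.73
Picture frame (8x10) $15.36: everything else → 4.25% + 1.5% city = 5.75% → $0.88
Paperback novel $18.80: printed books → 0% + 0% city = 0% → $0.00
Poetry collection $15.01: printed books → 0% + 0% city = 0% → $0.00
Stainless water bottle $35.66: everything else → 4.25% + 1.5% city = 5.75% → $2.05
Wall clock $49.02: everything else → 4.25% + 1.5% city = 5.75% → $2.82
Total tax = $9.12 + $0.73 + $0.88 + $2.05 + $2.82 = $15.60

$15.60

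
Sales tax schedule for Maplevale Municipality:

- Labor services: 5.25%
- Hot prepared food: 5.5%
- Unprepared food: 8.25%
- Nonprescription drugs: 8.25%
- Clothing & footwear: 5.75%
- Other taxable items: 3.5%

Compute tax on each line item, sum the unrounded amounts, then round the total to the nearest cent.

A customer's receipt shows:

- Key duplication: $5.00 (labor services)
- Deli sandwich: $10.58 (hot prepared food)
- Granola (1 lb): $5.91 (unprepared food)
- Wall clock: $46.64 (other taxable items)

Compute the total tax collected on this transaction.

Key duplication $5.00: labor services → 5.25% → $0.2625
Deli sandwich $10.58: hot prepared food → 5.5% → $0.5819
Granola (1 lb) $5.91: unprepared food → 8.25% → $0.487575
Wall clock $46.64: other taxable items → 3.5% → $1.6324
Unrounded tax sum = $2.964375 → $2.96

$2.96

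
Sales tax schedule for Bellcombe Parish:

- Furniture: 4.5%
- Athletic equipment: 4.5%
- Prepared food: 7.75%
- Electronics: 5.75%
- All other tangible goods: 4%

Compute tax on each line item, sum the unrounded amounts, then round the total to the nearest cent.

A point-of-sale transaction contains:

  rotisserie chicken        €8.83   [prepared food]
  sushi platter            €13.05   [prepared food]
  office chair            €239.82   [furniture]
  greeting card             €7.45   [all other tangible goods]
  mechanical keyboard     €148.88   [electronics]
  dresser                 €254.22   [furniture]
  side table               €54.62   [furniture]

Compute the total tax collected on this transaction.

€35.24

Rotisserie chicken €8.83: prepared food → 7.75% → €0.684325
Sushi platter €13.05: prepared food → 7.75% → €1.011375
Office chair €239.82: furniture → 4.5% → €10.7919
Greeting card €7.45: all other tangible goods → 4% → €0.298
Mechanical keyboard €148.88: electronics → 5.75% → €8.5606
Dresser €254.22: furniture → 4.5% → €11.4399
Side table €54.62: furniture → 4.5% → €2.4579
Unrounded tax sum = €35.244 → €35.24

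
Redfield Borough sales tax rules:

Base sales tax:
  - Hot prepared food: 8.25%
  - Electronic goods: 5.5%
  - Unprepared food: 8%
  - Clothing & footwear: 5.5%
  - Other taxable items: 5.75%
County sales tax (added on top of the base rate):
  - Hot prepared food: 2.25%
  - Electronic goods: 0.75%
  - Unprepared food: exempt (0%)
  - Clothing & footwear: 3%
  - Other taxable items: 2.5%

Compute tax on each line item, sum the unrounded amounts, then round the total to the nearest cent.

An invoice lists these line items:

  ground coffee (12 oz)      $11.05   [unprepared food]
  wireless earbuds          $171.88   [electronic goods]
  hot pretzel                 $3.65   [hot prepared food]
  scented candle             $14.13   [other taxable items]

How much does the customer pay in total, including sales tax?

$213.89

Ground coffee (12 oz) $11.05: unprepared food → 8% + 0% county = 8% → $0.884
Wireless earbuds $171.88: electronic goods → 5.5% + 0.75% county = 6.25% → $10.7425
Hot pretzel $3.65: hot prepared food → 8.25% + 2.25% county = 10.5% → $0.38325
Scented candle $14.13: other taxable items → 5.75% + 2.5% county = 8.25% → $1.165725
Subtotal = $200.71; unrounded tax = $13.175475 → $13.18; total due = $213.89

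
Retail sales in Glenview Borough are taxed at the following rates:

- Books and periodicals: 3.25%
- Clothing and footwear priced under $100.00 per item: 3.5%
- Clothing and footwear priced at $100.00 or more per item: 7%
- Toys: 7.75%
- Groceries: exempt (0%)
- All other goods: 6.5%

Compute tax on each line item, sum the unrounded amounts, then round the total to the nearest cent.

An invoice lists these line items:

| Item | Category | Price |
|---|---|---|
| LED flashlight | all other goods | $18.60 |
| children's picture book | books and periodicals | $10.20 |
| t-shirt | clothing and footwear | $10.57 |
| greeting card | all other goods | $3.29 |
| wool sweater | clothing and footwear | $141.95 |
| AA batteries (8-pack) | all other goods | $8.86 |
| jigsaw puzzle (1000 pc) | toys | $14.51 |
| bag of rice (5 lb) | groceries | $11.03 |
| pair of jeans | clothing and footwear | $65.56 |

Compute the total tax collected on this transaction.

$16.06

LED flashlight $18.60: all other goods → 6.5% → $1.209
Children's picture book $10.20: books and periodicals → 3.25% → $0.3315
T-shirt $10.57: clothing and footwear, under $100.00 → 3.5% → $0.36995
Greeting card $3.29: all other goods → 6.5% → $0.21385
Wool sweater $141.95: clothing and footwear, $100.00 or more → 7% → $9.9365
AA batteries (8-pack) $8.86: all other goods → 6.5% → $0.5759
Jigsaw puzzle (1000 pc) $14.51: toys → 7.75% → $1.124525
Bag of rice (5 lb) $11.03: groceries → 0% → $0.00
Pair of jeans $65.56: clothing and footwear, under $100.00 → 3.5% → $2.2946
Unrounded tax sum = $16.055825 → $16.06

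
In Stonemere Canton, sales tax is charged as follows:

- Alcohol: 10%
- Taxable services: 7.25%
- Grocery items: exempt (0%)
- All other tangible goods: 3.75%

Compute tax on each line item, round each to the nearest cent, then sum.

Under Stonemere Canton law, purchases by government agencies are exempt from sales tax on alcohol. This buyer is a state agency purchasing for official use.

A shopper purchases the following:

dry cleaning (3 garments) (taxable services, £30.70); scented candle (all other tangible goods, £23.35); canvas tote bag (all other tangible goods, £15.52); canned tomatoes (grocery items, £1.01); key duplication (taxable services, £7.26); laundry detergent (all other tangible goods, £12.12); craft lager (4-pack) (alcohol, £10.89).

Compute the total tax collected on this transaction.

£4.67

Dry cleaning (3 garments) £30.70: taxable services → 7.25% → £2.23
Scented candle £23.35: all other tangible goods → 3.75% → £0.88
Canvas tote bag £15.52: all other tangible goods → 3.75% → £0.58
Canned tomatoes £1.01: grocery items → 0% → £0.00
Key duplication £7.26: taxable services → 7.25% → £0.53
Laundry detergent £12.12: all other tangible goods → 3.75% → £0.45
Craft lager (4-pack) £10.89: alcohol, buyer-exempt → 0% → £0.00
Total tax = £2.23 + £0.88 + £0.58 + £0.53 + £0.45 = £4.67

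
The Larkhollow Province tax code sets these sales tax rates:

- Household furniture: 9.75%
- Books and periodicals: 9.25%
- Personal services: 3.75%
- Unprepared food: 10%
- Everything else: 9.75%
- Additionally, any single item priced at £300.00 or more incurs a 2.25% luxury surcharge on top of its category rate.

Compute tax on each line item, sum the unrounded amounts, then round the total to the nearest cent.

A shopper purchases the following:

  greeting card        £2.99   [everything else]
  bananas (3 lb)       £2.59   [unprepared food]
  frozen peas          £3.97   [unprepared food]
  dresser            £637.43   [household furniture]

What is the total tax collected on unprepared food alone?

Bananas (3 lb) £2.59: unprepared food → 10% → £0.259
Frozen peas £3.97: unprepared food → 10% → £0.397
Tax on unprepared food: unrounded sum = £0.656 → £0.66

£0.66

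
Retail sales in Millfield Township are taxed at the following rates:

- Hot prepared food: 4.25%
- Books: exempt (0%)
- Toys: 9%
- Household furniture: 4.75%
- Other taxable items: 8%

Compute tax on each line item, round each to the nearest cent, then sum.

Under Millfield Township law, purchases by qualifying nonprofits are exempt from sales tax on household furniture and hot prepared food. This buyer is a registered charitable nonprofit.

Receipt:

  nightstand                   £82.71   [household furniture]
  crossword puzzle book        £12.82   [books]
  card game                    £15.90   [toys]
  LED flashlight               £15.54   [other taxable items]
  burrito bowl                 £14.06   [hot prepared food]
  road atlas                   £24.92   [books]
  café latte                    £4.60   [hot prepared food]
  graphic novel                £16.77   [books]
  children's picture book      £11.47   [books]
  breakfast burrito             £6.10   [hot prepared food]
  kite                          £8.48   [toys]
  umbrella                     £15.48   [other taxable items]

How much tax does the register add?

Nightstand £82.71: household furniture, buyer-exempt → 0% → £0.00
Crossword puzzle book £12.82: books → 0% → £0.00
Card game £15.90: toys → 9% → £1.43
LED flashlight £15.54: other taxable items → 8% → £1.24
Burrito bowl £14.06: hot prepared food, buyer-exempt → 0% → £0.00
Road atlas £24.92: books → 0% → £0.00
Café latte £4.60: hot prepared food, buyer-exempt → 0% → £0.00
Graphic novel £16.77: books → 0% → £0.00
Children's picture book £11.47: books → 0% → £0.00
Breakfast burrito £6.10: hot prepared food, buyer-exempt → 0% → £0.00
Kite £8.48: toys → 9% → £0.76
Umbrella £15.48: other taxable items → 8% → £1.24
Total tax = £1.43 + £1.24 + £0.76 + £1.24 = £4.67

£4.67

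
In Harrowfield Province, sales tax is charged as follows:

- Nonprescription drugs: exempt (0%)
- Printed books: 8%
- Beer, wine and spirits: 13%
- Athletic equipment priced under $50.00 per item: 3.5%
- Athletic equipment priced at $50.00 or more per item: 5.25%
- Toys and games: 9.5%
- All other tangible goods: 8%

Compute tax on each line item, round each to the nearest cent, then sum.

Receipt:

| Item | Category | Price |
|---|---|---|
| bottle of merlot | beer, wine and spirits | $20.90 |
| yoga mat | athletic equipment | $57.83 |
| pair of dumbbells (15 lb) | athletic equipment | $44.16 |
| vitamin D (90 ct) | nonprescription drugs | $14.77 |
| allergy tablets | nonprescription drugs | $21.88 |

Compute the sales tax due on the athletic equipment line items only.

Yoga mat $57.83: athletic equipment, $50.00 or more → 5.25% → $3.04
Pair of dumbbells (15 lb) $44.16: athletic equipment, under $50.00 → 3.5% → $1.55
Tax on athletic equipment = $3.04 + $1.55 = $4.59

$4.59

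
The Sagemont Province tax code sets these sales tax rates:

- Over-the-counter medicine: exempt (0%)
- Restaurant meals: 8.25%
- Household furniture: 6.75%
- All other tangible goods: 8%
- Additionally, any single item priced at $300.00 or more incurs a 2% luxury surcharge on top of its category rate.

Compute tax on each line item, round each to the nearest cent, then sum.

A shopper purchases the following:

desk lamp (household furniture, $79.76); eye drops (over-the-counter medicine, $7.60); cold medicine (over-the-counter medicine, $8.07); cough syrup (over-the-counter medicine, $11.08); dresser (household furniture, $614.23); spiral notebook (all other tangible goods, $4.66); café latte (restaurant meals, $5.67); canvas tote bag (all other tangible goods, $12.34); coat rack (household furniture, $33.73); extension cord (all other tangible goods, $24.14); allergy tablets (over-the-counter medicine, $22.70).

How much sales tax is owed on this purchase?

$65.17

Desk lamp $79.76: household furniture → 6.75% → $5.38
Eye drops $7.60: over-the-counter medicine → 0% → $0.00
Cold medicine $8.07: over-the-counter medicine → 0% → $0.00
Cough syrup $11.08: over-the-counter medicine → 0% → $0.00
Dresser $614.23: household furniture → 6.75% + 2% surcharge = 8.75% → $53.75
Spiral notebook $4.66: all other tangible goods → 8% → $0.37
Café latte $5.67: restaurant meals → 8.25% → $0.47
Canvas tote bag $12.34: all other tangible goods → 8% → $0.99
Coat rack $33.73: household furniture → 6.75% → $2.28
Extension cord $24.14: all other tangible goods → 8% → $1.93
Allergy tablets $22.70: over-the-counter medicine → 0% → $0.00
Total tax = $5.38 + $53.75 + $0.37 + $0.47 + $0.99 + $2.28 + $1.93 = $65.17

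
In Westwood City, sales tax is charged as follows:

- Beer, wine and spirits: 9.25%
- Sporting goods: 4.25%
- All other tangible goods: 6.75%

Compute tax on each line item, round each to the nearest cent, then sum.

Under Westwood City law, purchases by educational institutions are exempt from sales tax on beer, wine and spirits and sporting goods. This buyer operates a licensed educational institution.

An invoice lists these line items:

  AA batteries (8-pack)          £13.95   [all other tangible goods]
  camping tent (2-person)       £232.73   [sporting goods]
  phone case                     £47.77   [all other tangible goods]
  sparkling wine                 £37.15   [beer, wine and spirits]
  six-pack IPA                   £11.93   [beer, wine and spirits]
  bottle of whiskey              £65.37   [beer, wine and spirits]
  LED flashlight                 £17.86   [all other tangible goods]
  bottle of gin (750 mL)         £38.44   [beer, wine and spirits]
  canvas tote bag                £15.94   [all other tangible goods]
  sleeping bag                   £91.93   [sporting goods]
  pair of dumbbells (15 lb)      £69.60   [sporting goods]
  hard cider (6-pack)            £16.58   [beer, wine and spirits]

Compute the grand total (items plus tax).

£665.70

AA batteries (8-pack) £13.95: all other tangible goods → 6.75% → £0.94
Camping tent (2-person) £232.73: sporting goods, buyer-exempt → 0% → £0.00
Phone case £47.77: all other tangible goods → 6.75% → £3.22
Sparkling wine £37.15: beer, wine and spirits, buyer-exempt → 0% → £0.00
Six-pack IPA £11.93: beer, wine and spirits, buyer-exempt → 0% → £0.00
Bottle of whiskey £65.37: beer, wine and spirits, buyer-exempt → 0% → £0.00
LED flashlight £17.86: all other tangible goods → 6.75% → £1.21
Bottle of gin (750 mL) £38.44: beer, wine and spirits, buyer-exempt → 0% → £0.00
Canvas tote bag £15.94: all other tangible goods → 6.75% → £1.08
Sleeping bag £91.93: sporting goods, buyer-exempt → 0% → £0.00
Pair of dumbbells (15 lb) £69.60: sporting goods, buyer-exempt → 0% → £0.00
Hard cider (6-pack) £16.58: beer, wine and spirits, buyer-exempt → 0% → £0.00
Subtotal = £659.25; tax = £6.45; total due = £665.70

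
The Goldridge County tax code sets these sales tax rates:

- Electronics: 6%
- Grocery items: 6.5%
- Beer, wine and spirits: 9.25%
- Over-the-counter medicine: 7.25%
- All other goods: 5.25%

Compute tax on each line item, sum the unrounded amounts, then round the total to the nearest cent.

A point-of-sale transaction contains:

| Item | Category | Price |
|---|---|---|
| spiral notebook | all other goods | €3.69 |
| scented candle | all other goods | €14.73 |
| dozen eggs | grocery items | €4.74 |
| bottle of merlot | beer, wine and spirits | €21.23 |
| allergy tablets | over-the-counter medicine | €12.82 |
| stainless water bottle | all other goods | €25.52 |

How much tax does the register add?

Spiral notebook €3.69: all other goods → 5.25% → €0.193725
Scented candle €14.73: all other goods → 5.25% → €0.773325
Dozen eggs €4.74: grocery items → 6.5% → €0.3081
Bottle of merlot €21.23: beer, wine and spirits → 9.25% → €1.963775
Allergy tablets €12.82: over-the-counter medicine → 7.25% → €0.92945
Stainless water bottle €25.52: all other goods → 5.25% → €1.3398
Unrounded tax sum = €5.508175 → €5.51

€5.51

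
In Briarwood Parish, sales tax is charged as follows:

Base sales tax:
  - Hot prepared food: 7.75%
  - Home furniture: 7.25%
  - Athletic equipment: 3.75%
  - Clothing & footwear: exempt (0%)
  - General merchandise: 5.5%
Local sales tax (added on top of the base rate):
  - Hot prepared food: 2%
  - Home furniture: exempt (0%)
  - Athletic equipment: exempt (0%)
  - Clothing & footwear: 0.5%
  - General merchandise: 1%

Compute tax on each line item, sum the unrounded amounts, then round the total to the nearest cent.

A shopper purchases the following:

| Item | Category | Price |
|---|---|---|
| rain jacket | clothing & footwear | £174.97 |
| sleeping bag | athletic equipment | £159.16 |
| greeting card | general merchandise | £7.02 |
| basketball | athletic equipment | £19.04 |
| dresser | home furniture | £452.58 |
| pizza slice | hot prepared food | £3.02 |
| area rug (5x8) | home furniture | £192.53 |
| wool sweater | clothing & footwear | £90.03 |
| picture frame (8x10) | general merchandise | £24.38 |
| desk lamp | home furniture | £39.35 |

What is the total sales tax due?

Rain jacket £174.97: clothing & footwear → 0% + 0.5% local = 0.5% → £0.87485
Sleeping bag £159.16: athletic equipment → 3.75% + 0% local = 3.75% → £5.9685
Greeting card £7.02: general merchandise → 5.5% + 1% local = 6.5% → £0.4563
Basketball £19.04: athletic equipment → 3.75% + 0% local = 3.75% → £0.714
Dresser £452.58: home furniture → 7.25% + 0% local = 7.25% → £32.81205
Pizza slice £3.02: hot prepared food → 7.75% + 2% local = 9.75% → £0.29445
Area rug (5x8) £192.53: home furniture → 7.25% + 0% local = 7.25% → £13.958425
Wool sweater £90.03: clothing & footwear → 0% + 0.5% local = 0.5% → £0.45015
Picture frame (8x10) £24.38: general merchandise → 5.5% + 1% local = 6.5% → £1.5847
Desk lamp £39.35: home furniture → 7.25% + 0% local = 7.25% → £2.852875
Unrounded tax sum = £59.9663 → £59.97

£59.97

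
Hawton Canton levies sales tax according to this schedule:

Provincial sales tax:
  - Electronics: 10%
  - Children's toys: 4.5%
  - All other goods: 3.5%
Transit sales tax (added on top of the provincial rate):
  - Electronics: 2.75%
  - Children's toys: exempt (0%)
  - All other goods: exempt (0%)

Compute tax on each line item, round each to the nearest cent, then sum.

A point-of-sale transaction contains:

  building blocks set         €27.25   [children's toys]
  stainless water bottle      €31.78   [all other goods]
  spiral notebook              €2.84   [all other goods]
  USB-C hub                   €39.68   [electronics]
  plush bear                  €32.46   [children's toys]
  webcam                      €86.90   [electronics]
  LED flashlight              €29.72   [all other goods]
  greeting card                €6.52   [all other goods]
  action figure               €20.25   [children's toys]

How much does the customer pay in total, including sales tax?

Building blocks set €27.25: children's toys → 4.5% + 0% transit = 4.5% → €1.23
Stainless water bottle €31.78: all other goods → 3.5% + 0% transit = 3.5% → €1.11
Spiral notebook €2.84: all other goods → 3.5% + 0% transit = 3.5% → €0.10
USB-C hub €39.68: electronics → 10% + 2.75% transit = 12.75% → €5.06
Plush bear €32.46: children's toys → 4.5% + 0% transit = 4.5% → €1.46
Webcam €86.90: electronics → 10% + 2.75% transit = 12.75% → €11.08
LED flashlight €29.72: all other goods → 3.5% + 0% transit = 3.5% → €1.04
Greeting card €6.52: all other goods → 3.5% + 0% transit = 3.5% → €0.23
Action figure €20.25: children's toys → 4.5% + 0% transit = 4.5% → €0.91
Subtotal = €277.40; tax = €22.22; total due = €299.62

€299.62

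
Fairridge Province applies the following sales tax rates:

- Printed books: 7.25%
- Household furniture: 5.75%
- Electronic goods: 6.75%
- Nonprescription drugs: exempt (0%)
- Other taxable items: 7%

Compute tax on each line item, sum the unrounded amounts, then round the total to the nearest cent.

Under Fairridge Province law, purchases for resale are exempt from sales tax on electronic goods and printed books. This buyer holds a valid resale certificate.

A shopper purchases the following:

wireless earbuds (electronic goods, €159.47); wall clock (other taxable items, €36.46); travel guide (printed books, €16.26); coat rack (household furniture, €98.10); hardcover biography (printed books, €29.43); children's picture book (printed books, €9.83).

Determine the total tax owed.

€8.19

Wireless earbuds €159.47: electronic goods, buyer-exempt → 0% → €0.00
Wall clock €36.46: other taxable items → 7% → €2.5522
Travel guide €16.26: printed books, buyer-exempt → 0% → €0.00
Coat rack €98.10: household furniture → 5.75% → €5.64075
Hardcover biography €29.43: printed books, buyer-exempt → 0% → €0.00
Children's picture book €9.83: printed books, buyer-exempt → 0% → €0.00
Unrounded tax sum = €8.19295 → €8.19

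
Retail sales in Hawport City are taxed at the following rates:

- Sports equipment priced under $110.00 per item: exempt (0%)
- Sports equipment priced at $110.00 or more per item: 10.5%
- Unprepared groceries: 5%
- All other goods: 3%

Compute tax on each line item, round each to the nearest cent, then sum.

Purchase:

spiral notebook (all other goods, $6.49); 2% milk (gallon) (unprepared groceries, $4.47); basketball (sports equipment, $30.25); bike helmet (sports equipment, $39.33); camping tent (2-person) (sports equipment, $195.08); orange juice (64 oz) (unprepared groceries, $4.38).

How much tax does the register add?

Spiral notebook $6.49: all other goods → 3% → $0.19
2% milk (gallon) $4.47: unprepared groceries → 5% → $0.22
Basketball $30.25: sports equipment, under $110.00 → 0% → $0.00
Bike helmet $39.33: sports equipment, under $110.00 → 0% → $0.00
Camping tent (2-person) $195.08: sports equipment, $110.00 or more → 10.5% → $20.48
Orange juice (64 oz) $4.38: unprepared groceries → 5% → $0.22
Total tax = $0.19 + $0.22 + $20.48 + $0.22 = $21.11

$21.11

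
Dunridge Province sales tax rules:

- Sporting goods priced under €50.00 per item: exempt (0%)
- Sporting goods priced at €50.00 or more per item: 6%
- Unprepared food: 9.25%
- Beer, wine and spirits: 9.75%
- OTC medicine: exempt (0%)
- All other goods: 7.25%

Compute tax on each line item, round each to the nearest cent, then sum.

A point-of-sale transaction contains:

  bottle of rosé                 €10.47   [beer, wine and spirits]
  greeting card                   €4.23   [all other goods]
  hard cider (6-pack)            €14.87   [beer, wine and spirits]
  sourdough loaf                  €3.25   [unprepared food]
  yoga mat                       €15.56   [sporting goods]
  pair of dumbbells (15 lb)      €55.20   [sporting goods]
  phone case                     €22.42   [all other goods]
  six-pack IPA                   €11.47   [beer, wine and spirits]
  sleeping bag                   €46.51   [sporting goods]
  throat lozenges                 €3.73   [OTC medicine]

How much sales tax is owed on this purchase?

Bottle of rosé €10.47: beer, wine and spirits → 9.75% → €1.02
Greeting card €4.23: all other goods → 7.25% → €0.31
Hard cider (6-pack) €14.87: beer, wine and spirits → 9.75% → €1.45
Sourdough loaf €3.25: unprepared food → 9.25% → €0.30
Yoga mat €15.56: sporting goods, under €50.00 → 0% → €0.00
Pair of dumbbells (15 lb) €55.20: sporting goods, €50.00 or more → 6% → €3.31
Phone case €22.42: all other goods → 7.25% → €1.63
Six-pack IPA €11.47: beer, wine and spirits → 9.75% → €1.12
Sleeping bag €46.51: sporting goods, under €50.00 → 0% → €0.00
Throat lozenges €3.73: OTC medicine → 0% → €0.00
Total tax = €1.02 + €0.31 + €1.45 + €0.30 + €3.31 + €1.63 + €1.12 = €9.14

€9.14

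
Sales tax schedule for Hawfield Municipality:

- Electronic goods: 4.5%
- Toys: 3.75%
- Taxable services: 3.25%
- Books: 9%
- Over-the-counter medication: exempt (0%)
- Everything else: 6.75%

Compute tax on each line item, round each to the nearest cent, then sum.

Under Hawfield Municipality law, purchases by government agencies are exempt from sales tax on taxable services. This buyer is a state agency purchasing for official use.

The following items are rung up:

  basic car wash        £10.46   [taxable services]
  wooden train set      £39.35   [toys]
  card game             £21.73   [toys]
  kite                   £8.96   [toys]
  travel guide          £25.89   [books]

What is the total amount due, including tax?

Basic car wash £10.46: taxable services, buyer-exempt → 0% → £0.00
Wooden train set £39.35: toys → 3.75% → £1.48
Card game £21.73: toys → 3.75% → £0.81
Kite £8.96: toys → 3.75% → £0.34
Travel guide £25.89: books → 9% → £2.33
Subtotal = £106.39; tax = £4.96; total due = £111.35

£111.35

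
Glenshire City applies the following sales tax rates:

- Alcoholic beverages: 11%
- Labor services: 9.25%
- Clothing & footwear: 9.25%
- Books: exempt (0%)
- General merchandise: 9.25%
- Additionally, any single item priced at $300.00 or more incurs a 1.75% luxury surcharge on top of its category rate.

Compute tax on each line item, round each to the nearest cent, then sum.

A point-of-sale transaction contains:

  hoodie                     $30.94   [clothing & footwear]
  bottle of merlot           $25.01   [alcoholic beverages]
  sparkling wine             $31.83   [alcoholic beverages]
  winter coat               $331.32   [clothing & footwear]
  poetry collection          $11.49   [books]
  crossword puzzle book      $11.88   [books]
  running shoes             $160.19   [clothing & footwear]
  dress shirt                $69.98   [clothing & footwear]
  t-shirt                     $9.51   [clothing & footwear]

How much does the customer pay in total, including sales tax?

$749.88

Hoodie $30.94: clothing & footwear → 9.25% → $2.86
Bottle of merlot $25.01: alcoholic beverages → 11% → $2.75
Sparkling wine $31.83: alcoholic beverages → 11% → $3.50
Winter coat $331.32: clothing & footwear → 9.25% + 1.75% surcharge = 11% → $36.45
Poetry collection $11.49: books → 0% → $0.00
Crossword puzzle book $11.88: books → 0% → $0.00
Running shoes $160.19: clothing & footwear → 9.25% → $14.82
Dress shirt $69.98: clothing & footwear → 9.25% → $6.47
T-shirt $9.51: clothing & footwear → 9.25% → $0.88
Subtotal = $682.15; tax = $67.73; total due = $749.88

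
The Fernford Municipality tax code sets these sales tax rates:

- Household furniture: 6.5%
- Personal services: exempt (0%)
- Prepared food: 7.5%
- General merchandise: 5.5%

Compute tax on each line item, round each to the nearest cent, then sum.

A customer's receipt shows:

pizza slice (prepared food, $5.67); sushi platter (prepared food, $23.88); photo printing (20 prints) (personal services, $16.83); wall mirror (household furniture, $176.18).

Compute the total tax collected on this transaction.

Pizza slice $5.67: prepared food → 7.5% → $0.43
Sushi platter $23.88: prepared food → 7.5% → $1.79
Photo printing (20 prints) $16.83: personal services → 0% → $0.00
Wall mirror $176.18: household furniture → 6.5% → $11.45
Total tax = $0.43 + $1.79 + $11.45 = $13.67

$13.67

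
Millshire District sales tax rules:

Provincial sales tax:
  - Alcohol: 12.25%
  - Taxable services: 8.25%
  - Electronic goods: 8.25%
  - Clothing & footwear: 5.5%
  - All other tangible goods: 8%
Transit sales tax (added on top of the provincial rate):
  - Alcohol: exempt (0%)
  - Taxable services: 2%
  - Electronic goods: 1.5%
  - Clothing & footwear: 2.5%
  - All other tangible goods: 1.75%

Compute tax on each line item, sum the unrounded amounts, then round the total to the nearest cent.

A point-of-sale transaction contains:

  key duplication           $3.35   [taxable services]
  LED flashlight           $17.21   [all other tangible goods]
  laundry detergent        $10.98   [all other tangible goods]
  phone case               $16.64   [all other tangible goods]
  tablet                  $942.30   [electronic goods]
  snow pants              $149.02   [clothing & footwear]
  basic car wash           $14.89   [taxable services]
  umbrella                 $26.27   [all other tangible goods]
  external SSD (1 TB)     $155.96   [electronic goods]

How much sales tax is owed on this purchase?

Key duplication $3.35: taxable services → 8.25% + 2% transit = 10.25% → $0.343375
LED flashlight $17.21: all other tangible goods → 8% + 1.75% transit = 9.75% → $1.677975
Laundry detergent $10.98: all other tangible goods → 8% + 1.75% transit = 9.75% → $1.07055
Phone case $16.64: all other tangible goods → 8% + 1.75% transit = 9.75% → $1.6224
Tablet $942.30: electronic goods → 8.25% + 1.5% transit = 9.75% → $91.87425
Snow pants $149.02: clothing & footwear → 5.5% + 2.5% transit = 8% → $11.9216
Basic car wash $14.89: taxable services → 8.25% + 2% transit = 10.25% → $1.526225
Umbrella $26.27: all other tangible goods → 8% + 1.75% transit = 9.75% → $2.561325
External SSD (1 TB) $155.96: electronic goods → 8.25% + 1.5% transit = 9.75% → $15.2061
Unrounded tax sum = $127.8038 → $127.80

$127.80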